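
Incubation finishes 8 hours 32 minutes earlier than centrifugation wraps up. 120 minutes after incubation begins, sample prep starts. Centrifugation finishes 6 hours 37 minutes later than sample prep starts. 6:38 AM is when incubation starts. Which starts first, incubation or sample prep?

Sample prep starts at 6:38 AM + 120 min = 8:38 AM.
Incubation starts at 6:38 AM and sample prep starts at 8:38 AM, so incubation is first.

incubation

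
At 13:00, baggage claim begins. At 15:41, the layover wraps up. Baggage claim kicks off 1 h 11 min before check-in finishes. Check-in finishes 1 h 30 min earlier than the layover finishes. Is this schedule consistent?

Yes

Check-in ends at 15:41 − 90 min = 14:11.
Baggage claim starts at 14:11 − 71 min = 13:00.
That matches the stated 13:00, so the schedule is consistent.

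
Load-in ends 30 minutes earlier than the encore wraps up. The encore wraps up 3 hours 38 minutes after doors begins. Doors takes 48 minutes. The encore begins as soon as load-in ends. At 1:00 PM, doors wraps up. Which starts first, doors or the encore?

doors

Doors starts at 1:00 PM − 48 min = 12:12 PM.
The encore ends at 12:12 PM + 218 min = 3:50 PM.
Load-in ends at 3:50 PM − 30 min = 3:20 PM.
So the encore starts at 3:20 PM.
Doors starts at 12:12 PM and the encore starts at 3:20 PM, so doors is first.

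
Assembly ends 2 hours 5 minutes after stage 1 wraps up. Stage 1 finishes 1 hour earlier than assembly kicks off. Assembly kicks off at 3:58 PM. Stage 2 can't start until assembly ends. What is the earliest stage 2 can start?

Stage 1 ends at 3:58 PM − 60 min = 2:58 PM.
Assembly ends at 2:58 PM + 125 min = 5:03 PM.
Stage 2 is bounded by assembly, so the earliest it can start is 5:03 PM.

5:03 PM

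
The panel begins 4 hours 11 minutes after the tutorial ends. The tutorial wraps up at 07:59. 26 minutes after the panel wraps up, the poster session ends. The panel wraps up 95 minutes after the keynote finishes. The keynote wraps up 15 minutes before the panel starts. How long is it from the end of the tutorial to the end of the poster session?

The panel starts at 07:59 + 251 min = 12:10.
The keynote ends at 12:10 − 15 min = 11:55.
The panel ends at 11:55 + 95 min = 13:30.
The poster session ends at 13:30 + 26 min = 13:56.
From 07:59 to 13:56 is 357 minutes.

357 minutes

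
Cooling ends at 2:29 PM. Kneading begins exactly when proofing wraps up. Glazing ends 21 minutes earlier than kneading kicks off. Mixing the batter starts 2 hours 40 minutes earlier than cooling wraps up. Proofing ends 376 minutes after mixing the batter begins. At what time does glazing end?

Mixing the batter starts at 2:29 PM − 160 min = 11:49 AM.
Proofing ends at 11:49 AM + 376 min = 6:05 PM.
So kneading starts at 6:05 PM.
Glazing ends at 6:05 PM − 21 min = 5:44 PM.

5:44 PM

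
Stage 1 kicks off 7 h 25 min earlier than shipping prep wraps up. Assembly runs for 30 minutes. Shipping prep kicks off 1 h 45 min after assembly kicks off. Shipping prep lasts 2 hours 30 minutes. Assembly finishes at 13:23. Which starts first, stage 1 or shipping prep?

stage 1

Assembly starts at 13:23 − 30 min = 12:53.
Shipping prep starts at 12:53 + 105 min = 14:38.
Shipping prep ends at 14:38 + 150 min = 17:08.
Stage 1 starts at 17:08 − 445 min = 09:43.
Stage 1 starts at 09:43 and shipping prep starts at 14:38, so stage 1 is first.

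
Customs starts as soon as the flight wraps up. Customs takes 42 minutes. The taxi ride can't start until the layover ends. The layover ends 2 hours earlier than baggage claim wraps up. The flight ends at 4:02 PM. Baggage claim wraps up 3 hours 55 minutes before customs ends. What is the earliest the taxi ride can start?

10:49 AM

Customs starts at 4:02 PM.
Customs ends at 4:02 PM + 42 min = 4:44 PM.
Baggage claim ends at 4:44 PM − 235 min = 12:49 PM.
The layover ends at 12:49 PM − 120 min = 10:49 AM.
The taxi ride is bounded by the layover, so the earliest it can start is 10:49 AM.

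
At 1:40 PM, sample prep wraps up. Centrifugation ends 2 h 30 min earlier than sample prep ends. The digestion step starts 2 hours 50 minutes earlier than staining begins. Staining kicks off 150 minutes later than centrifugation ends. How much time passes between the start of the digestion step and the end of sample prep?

Centrifugation ends at 1:40 PM − 150 min = 11:10 AM.
Staining starts at 11:10 AM + 150 min = 1:40 PM.
The digestion step starts at 1:40 PM − 170 min = 10:50 AM.
From 10:50 AM to 1:40 PM is 2 h 50 min.

2 h 50 min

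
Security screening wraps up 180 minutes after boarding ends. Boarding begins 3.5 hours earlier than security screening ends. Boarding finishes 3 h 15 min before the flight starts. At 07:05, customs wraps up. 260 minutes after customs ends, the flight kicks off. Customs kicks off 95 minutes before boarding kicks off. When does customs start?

The flight starts at 07:05 + 260 min = 11:25.
Boarding ends at 11:25 − 195 min = 08:10.
Security screening ends at 08:10 + 180 min = 11:10.
Boarding starts at 11:10 − 210 min = 07:40.
Customs starts at 07:40 − 95 min = 06:05.

06:05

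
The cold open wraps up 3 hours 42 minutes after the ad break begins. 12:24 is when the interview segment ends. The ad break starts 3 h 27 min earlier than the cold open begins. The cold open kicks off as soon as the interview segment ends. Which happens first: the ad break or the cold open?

The cold open starts at 12:24.
The ad break starts at 12:24 − 207 min = 08:57.
The ad break starts at 08:57 and the cold open starts at 12:24, so the ad break is first.

the ad break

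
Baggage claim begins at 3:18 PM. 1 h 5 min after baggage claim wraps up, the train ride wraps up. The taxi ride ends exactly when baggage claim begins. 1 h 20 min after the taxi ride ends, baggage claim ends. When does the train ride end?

The taxi ride ends at 3:18 PM.
Baggage claim ends at 3:18 PM + 80 min = 4:38 PM.
The train ride ends at 4:38 PM + 65 min = 5:43 PM.

5:43 PM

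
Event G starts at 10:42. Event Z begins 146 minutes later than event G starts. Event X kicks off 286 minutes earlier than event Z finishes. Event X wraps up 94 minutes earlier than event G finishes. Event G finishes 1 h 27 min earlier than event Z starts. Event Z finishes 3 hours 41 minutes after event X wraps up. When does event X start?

09:02

Event Z starts at 10:42 + 146 min = 13:08.
Event G ends at 13:08 − 87 min = 11:41.
Event X ends at 11:41 − 94 min = 10:07.
Event Z ends at 10:07 + 221 min = 13:48.
Event X starts at 13:48 − 286 min = 09:02.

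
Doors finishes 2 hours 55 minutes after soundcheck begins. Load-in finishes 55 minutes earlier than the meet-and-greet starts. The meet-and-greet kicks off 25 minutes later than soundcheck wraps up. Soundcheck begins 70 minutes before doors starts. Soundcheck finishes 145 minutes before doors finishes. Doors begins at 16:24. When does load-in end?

Soundcheck starts at 16:24 − 70 min = 15:14.
Doors ends at 15:14 + 175 min = 18:09.
Soundcheck ends at 18:09 − 145 min = 15:44.
The meet-and-greet starts at 15:44 + 25 min = 16:09.
Load-in ends at 16:09 − 55 min = 15:14.

15:14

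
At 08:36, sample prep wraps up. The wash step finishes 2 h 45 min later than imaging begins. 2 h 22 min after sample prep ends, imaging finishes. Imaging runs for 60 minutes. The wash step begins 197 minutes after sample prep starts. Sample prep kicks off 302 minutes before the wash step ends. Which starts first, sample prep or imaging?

sample prep

Imaging ends at 08:36 + 142 min = 10:58.
Imaging starts at 10:58 − 60 min = 09:58.
The wash step ends at 09:58 + 165 min = 12:43.
Sample prep starts at 12:43 − 302 min = 07:41.
Sample prep starts at 07:41 and imaging starts at 09:58, so sample prep is first.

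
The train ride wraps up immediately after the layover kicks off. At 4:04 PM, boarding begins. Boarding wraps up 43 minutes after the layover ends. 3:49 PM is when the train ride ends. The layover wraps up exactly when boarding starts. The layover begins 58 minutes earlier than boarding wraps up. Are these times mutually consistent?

The layover ends at 4:04 PM.
Boarding ends at 4:04 PM + 43 min = 4:47 PM.
The layover starts at 4:47 PM − 58 min = 3:49 PM.
So the train ride ends at 3:49 PM.
That matches the stated 3:49 PM, so the schedule is consistent.

Yes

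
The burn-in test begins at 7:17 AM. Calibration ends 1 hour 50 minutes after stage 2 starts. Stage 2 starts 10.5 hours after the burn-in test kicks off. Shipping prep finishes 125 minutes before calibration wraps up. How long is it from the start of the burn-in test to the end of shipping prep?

Stage 2 starts at 7:17 AM + 630 min = 5:47 PM.
Calibration ends at 5:47 PM + 110 min = 7:37 PM.
Shipping prep ends at 7:37 PM − 125 min = 5:32 PM.
From 7:17 AM to 5:32 PM is 10 hours 15 minutes.

10 hours 15 minutes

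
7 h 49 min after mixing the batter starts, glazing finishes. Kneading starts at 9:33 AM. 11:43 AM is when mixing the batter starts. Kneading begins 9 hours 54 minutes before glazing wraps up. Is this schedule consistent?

Glazing ends at 11:43 AM + 469 min = 7:32 PM.
Kneading starts at 7:32 PM − 594 min = 9:38 AM.
But kneading is also said to start at 9:33 AM — a 5-minute conflict.

No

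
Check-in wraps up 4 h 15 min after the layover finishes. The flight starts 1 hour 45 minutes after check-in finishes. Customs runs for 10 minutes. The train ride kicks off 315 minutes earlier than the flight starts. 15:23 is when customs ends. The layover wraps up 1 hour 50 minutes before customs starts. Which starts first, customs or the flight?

Customs starts at 15:23 − 10 min = 15:13.
The layover ends at 15:13 − 110 min = 13:23.
Check-in ends at 13:23 + 255 min = 17:38.
The flight starts at 17:38 + 105 min = 19:23.
Customs starts at 15:13 and the flight starts at 19:23, so customs is first.

customs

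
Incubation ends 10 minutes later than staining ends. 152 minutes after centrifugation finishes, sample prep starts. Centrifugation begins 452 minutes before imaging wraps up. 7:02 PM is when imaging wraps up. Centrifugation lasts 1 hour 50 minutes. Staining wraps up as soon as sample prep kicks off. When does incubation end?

4:02 PM

Centrifugation starts at 7:02 PM − 452 min = 11:30 AM.
Centrifugation ends at 11:30 AM + 110 min = 1:20 PM.
Sample prep starts at 1:20 PM + 152 min = 3:52 PM.
So staining ends at 3:52 PM.
Incubation ends at 3:52 PM + 10 min = 4:02 PM.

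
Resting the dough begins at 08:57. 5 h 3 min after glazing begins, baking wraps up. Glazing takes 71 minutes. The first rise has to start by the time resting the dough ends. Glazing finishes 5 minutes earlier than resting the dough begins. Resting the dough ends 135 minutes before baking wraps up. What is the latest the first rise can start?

Glazing ends at 08:57 − 5 min = 08:52.
Glazing starts at 08:52 − 71 min = 07:41.
Baking ends at 07:41 + 303 min = 12:44.
Resting the dough ends at 12:44 − 135 min = 10:29.
The first rise is bounded by resting the dough, so the latest it can start is 10:29.

10:29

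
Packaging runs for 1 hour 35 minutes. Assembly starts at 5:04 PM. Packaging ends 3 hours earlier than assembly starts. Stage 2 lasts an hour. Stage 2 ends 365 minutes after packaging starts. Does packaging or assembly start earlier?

Packaging ends at 5:04 PM − 180 min = 2:04 PM.
Packaging starts at 2:04 PM − 95 min = 12:29 PM.
Packaging starts at 12:29 PM and assembly starts at 5:04 PM, so packaging is first.

packaging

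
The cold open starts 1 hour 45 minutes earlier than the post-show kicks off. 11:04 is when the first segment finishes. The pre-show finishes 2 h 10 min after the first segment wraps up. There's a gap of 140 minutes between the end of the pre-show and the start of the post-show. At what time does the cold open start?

The pre-show ends at 11:04 + 130 min = 13:14.
The post-show starts at 13:14 + 140 min = 15:34.
The cold open starts at 15:34 − 105 min = 13:49.

13:49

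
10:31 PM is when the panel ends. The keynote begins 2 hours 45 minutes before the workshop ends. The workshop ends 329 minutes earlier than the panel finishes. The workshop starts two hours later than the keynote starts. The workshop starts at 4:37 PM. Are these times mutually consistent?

The workshop ends at 10:31 PM − 329 min = 5:02 PM.
The keynote starts at 5:02 PM − 165 min = 2:17 PM.
The workshop starts at 2:17 PM + 120 min = 4:17 PM.
But the workshop is also said to start at 4:37 PM — a 20-minute conflict.

No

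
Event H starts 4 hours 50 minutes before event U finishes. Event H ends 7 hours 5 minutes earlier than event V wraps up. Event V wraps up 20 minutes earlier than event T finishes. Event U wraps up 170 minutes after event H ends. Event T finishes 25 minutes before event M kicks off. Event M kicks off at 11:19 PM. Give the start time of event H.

Event T ends at 11:19 PM − 25 min = 10:54 PM.
Event V ends at 10:54 PM − 20 min = 10:34 PM.
Event H ends at 10:34 PM − 425 min = 3:29 PM.
Event U ends at 3:29 PM + 170 min = 6:19 PM.
Event H starts at 6:19 PM − 290 min = 1:29 PM.

1:29 PM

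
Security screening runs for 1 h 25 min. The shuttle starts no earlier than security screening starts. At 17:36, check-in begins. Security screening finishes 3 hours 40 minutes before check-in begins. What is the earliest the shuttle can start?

12:31

Security screening ends at 17:36 − 220 min = 13:56.
Security screening starts at 13:56 − 85 min = 12:31.
The shuttle is bounded by security screening, so the earliest it can start is 12:31.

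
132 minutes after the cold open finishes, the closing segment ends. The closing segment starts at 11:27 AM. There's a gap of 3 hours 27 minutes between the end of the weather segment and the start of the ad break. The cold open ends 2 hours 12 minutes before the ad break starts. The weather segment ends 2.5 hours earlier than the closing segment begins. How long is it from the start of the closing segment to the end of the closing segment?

57 minutes

The weather segment ends at 11:27 AM − 150 min = 8:57 AM.
The ad break starts at 8:57 AM + 207 min = 12:24 PM.
The cold open ends at 12:24 PM − 132 min = 10:12 AM.
The closing segment ends at 10:12 AM + 132 min = 12:24 PM.
From 11:27 AM to 12:24 PM is 57 minutes.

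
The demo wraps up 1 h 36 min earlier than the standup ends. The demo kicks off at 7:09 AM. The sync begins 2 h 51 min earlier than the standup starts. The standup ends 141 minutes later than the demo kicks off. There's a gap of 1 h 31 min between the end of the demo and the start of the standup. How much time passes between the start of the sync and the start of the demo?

35 minutes

The standup ends at 7:09 AM + 141 min = 9:30 AM.
The demo ends at 9:30 AM − 96 min = 7:54 AM.
The standup starts at 7:54 AM + 91 min = 9:25 AM.
The sync starts at 9:25 AM − 171 min = 6:34 AM.
From 6:34 AM to 7:09 AM is 35 minutes.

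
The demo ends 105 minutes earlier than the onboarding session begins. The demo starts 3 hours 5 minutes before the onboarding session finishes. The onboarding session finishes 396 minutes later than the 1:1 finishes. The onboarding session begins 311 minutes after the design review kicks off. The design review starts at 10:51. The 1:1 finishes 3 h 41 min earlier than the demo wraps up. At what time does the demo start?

14:07

The onboarding session starts at 10:51 + 311 min = 16:02.
The demo ends at 16:02 − 105 min = 14:17.
The 1:1 ends at 14:17 − 221 min = 10:36.
The onboarding session ends at 10:36 + 396 min = 17:12.
The demo starts at 17:12 − 185 min = 14:07.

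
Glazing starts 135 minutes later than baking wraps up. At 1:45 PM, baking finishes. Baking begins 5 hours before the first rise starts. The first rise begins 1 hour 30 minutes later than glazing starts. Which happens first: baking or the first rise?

baking

Glazing starts at 1:45 PM + 135 min = 4:00 PM.
The first rise starts at 4:00 PM + 90 min = 5:30 PM.
Baking starts at 5:30 PM − 300 min = 12:30 PM.
Baking starts at 12:30 PM and the first rise starts at 5:30 PM, so baking is first.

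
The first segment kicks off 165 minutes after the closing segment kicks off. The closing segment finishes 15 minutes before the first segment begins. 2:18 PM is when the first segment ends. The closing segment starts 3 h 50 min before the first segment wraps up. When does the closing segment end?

The closing segment starts at 2:18 PM − 230 min = 10:28 AM.
The first segment starts at 10:28 AM + 165 min = 1:13 PM.
The closing segment ends at 1:13 PM − 15 min = 12:58 PM.

12:58 PM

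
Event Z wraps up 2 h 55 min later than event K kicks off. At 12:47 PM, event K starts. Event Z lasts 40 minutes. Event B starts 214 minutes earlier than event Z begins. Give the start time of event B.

Event Z ends at 12:47 PM + 175 min = 3:42 PM.
Event Z starts at 3:42 PM − 40 min = 3:02 PM.
Event B starts at 3:02 PM − 214 min = 11:28 AM.

11:28 AM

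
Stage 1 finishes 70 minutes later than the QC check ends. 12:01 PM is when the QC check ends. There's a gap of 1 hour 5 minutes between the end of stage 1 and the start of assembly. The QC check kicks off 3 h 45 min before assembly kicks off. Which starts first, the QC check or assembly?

Stage 1 ends at 12:01 PM + 70 min = 1:11 PM.
Assembly starts at 1:11 PM + 65 min = 2:16 PM.
The QC check starts at 2:16 PM − 225 min = 10:31 AM.
The QC check starts at 10:31 AM and assembly starts at 2:16 PM, so the QC check is first.

the QC check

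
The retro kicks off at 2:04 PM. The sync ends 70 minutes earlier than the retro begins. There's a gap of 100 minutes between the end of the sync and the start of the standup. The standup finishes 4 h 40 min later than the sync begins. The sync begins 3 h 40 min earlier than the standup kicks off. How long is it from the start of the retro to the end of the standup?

The sync ends at 2:04 PM − 70 min = 12:54 PM.
The standup starts at 12:54 PM + 100 min = 2:34 PM.
The sync starts at 2:34 PM − 220 min = 10:54 AM.
The standup ends at 10:54 AM + 280 min = 3:34 PM.
From 2:04 PM to 3:34 PM is an hour and a half.

an hour and a half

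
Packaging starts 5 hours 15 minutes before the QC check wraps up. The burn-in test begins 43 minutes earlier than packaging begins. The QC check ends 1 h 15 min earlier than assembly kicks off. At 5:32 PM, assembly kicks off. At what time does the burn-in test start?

The QC check ends at 5:32 PM − 75 min = 4:17 PM.
Packaging starts at 4:17 PM − 315 min = 11:02 AM.
The burn-in test starts at 11:02 AM − 43 min = 10:19 AM.

10:19 AM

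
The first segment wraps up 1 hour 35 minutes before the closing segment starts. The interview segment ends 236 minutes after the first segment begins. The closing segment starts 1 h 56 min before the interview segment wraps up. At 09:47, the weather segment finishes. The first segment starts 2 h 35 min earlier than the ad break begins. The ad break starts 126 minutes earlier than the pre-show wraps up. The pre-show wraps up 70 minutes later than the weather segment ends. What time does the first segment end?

06:41

The pre-show ends at 09:47 + 70 min = 10:57.
The ad break starts at 10:57 − 126 min = 08:51.
The first segment starts at 08:51 − 155 min = 06:16.
The interview segment ends at 06:16 + 236 min = 10:12.
The closing segment starts at 10:12 − 116 min = 08:16.
The first segment ends at 08:16 − 95 min = 06:41.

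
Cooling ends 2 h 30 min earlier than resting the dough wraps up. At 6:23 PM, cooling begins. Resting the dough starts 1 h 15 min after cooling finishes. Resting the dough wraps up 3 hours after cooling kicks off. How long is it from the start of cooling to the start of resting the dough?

Resting the dough ends at 6:23 PM + 180 min = 9:23 PM.
Cooling ends at 9:23 PM − 150 min = 6:53 PM.
Resting the dough starts at 6:53 PM + 75 min = 8:08 PM.
From 6:23 PM to 8:08 PM is 1 hour 45 minutes.

1 hour 45 minutes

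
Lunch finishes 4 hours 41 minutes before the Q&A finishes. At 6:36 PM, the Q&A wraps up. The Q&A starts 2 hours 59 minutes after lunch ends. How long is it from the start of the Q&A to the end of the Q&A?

Lunch ends at 6:36 PM − 281 min = 1:55 PM.
The Q&A starts at 1:55 PM + 179 min = 4:54 PM.
From 4:54 PM to 6:36 PM is 102 minutes.

102 minutes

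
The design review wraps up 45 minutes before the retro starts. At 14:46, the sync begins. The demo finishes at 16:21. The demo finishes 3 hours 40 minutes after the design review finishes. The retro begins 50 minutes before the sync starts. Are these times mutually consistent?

No

The retro starts at 14:46 − 50 min = 13:56.
The design review ends at 13:56 − 45 min = 13:11.
The demo ends at 13:11 + 220 min = 16:51.
But the demo is also said to end at 16:21 — a 30-minute conflict.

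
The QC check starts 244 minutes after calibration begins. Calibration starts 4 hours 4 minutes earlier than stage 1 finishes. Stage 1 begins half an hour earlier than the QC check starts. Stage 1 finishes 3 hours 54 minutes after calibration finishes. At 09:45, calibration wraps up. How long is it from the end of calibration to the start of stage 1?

Stage 1 ends at 09:45 + 234 min = 13:39.
Calibration starts at 13:39 − 244 min = 09:35.
The QC check starts at 09:35 + 244 min = 13:39.
Stage 1 starts at 13:39 − 30 min = 13:09.
From 09:45 to 13:09 is 204 minutes.

204 minutes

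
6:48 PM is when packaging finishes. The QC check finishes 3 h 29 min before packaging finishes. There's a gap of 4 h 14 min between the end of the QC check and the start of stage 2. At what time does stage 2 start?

7:33 PM

The QC check ends at 6:48 PM − 209 min = 3:19 PM.
Stage 2 starts at 3:19 PM + 254 min = 7:33 PM.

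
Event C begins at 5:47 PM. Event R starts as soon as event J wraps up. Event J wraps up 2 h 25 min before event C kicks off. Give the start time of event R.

3:22 PM

Event J ends at 5:47 PM − 145 min = 3:22 PM.
So event R starts at 3:22 PM.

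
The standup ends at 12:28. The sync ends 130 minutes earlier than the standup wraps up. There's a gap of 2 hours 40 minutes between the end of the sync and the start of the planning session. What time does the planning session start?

The sync ends at 12:28 − 130 min = 10:18.
The planning session starts at 10:18 + 160 min = 12:58.

12:58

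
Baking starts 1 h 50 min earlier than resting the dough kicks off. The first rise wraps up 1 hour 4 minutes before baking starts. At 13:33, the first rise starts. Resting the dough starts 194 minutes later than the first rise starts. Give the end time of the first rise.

Resting the dough starts at 13:33 + 194 min = 16:47.
Baking starts at 16:47 − 110 min = 14:57.
The first rise ends at 14:57 − 64 min = 13:53.

13:53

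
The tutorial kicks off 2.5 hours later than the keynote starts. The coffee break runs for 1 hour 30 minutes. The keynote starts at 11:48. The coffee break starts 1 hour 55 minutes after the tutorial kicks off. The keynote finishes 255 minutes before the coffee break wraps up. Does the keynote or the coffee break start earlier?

The tutorial starts at 11:48 + 150 min = 14:18.
The coffee break starts at 14:18 + 115 min = 16:13.
The keynote starts at 11:48 and the coffee break starts at 16:13, so the keynote is first.

the keynote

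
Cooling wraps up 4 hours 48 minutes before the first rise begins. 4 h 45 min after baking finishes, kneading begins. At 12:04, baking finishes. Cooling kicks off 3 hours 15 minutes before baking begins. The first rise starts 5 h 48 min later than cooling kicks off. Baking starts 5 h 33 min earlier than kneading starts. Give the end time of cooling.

09:01

Kneading starts at 12:04 + 285 min = 16:49.
Baking starts at 16:49 − 333 min = 11:16.
Cooling starts at 11:16 − 195 min = 08:01.
The first rise starts at 08:01 + 348 min = 13:49.
Cooling ends at 13:49 − 288 min = 09:01.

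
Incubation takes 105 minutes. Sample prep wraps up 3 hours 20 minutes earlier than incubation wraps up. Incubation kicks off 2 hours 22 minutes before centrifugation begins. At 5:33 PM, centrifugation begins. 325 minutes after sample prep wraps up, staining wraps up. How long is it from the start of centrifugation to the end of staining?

Incubation starts at 5:33 PM − 142 min = 3:11 PM.
Incubation ends at 3:11 PM + 105 min = 4:56 PM.
Sample prep ends at 4:56 PM − 200 min = 1:36 PM.
Staining ends at 1:36 PM + 325 min = 7:01 PM.
From 5:33 PM to 7:01 PM is 1 hour 28 minutes.

1 hour 28 minutes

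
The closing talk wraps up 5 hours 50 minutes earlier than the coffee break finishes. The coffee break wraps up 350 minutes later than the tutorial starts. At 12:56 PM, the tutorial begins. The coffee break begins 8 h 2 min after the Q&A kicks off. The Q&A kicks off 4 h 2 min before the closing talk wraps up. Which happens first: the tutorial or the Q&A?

The coffee break ends at 12:56 PM + 350 min = 6:46 PM.
The closing talk ends at 6:46 PM − 350 min = 12:56 PM.
The Q&A starts at 12:56 PM − 242 min = 8:54 AM.
The tutorial starts at 12:56 PM and the Q&A starts at 8:54 AM, so the Q&A is first.

the Q&A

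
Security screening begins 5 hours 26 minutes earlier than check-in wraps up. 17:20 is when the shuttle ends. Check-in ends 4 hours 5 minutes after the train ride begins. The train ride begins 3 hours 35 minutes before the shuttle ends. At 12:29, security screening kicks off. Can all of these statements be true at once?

No

The train ride starts at 17:20 − 215 min = 13:45.
Check-in ends at 13:45 + 245 min = 17:50.
Security screening starts at 17:50 − 326 min = 12:24.
But security screening is also said to start at 12:29 — a 5-minute conflict.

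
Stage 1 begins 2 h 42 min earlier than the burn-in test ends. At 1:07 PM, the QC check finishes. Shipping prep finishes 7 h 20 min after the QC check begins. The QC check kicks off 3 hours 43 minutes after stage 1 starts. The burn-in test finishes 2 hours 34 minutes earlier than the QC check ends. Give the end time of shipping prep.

6:54 PM

The burn-in test ends at 1:07 PM − 154 min = 10:33 AM.
Stage 1 starts at 10:33 AM − 162 min = 7:51 AM.
The QC check starts at 7:51 AM + 223 min = 11:34 AM.
Shipping prep ends at 11:34 AM + 440 min = 6:54 PM.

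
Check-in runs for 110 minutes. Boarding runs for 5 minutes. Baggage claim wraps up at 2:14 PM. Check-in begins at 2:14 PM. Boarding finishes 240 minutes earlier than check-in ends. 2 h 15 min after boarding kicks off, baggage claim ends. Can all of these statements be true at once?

Yes

Check-in ends at 2:14 PM + 110 min = 4:04 PM.
Boarding ends at 4:04 PM − 240 min = 12:04 PM.
Boarding starts at 12:04 PM − 5 min = 11:59 AM.
Baggage claim ends at 11:59 AM + 135 min = 2:14 PM.
That matches the stated 2:14 PM, so the schedule is consistent.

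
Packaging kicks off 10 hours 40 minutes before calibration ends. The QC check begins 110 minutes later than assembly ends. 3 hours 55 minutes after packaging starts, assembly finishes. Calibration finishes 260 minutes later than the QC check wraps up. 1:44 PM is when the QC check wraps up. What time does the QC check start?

Calibration ends at 1:44 PM + 260 min = 6:04 PM.
Packaging starts at 6:04 PM − 640 min = 7:24 AM.
Assembly ends at 7:24 AM + 235 min = 11:19 AM.
The QC check starts at 11:19 AM + 110 min = 1:09 PM.

1:09 PM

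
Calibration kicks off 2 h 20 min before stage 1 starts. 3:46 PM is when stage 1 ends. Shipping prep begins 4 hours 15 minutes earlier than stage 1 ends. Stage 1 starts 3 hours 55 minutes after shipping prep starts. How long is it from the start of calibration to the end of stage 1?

2 hours 40 minutes

Shipping prep starts at 3:46 PM − 255 min = 11:31 AM.
Stage 1 starts at 11:31 AM + 235 min = 3:26 PM.
Calibration starts at 3:26 PM − 140 min = 1:06 PM.
From 1:06 PM to 3:46 PM is 2 hours 40 minutes.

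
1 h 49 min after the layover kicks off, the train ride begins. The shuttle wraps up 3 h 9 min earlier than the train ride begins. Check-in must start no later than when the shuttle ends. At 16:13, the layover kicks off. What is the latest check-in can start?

The train ride starts at 16:13 + 109 min = 18:02.
The shuttle ends at 18:02 − 189 min = 14:53.
Check-in is bounded by the shuttle, so the latest it can start is 14:53.

14:53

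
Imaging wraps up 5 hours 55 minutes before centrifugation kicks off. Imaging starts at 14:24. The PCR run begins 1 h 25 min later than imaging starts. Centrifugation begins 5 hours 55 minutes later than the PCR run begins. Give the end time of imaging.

15:49

The PCR run starts at 14:24 + 85 min = 15:49.
Centrifugation starts at 15:49 + 355 min = 21:44.
Imaging ends at 21:44 − 355 min = 15:49.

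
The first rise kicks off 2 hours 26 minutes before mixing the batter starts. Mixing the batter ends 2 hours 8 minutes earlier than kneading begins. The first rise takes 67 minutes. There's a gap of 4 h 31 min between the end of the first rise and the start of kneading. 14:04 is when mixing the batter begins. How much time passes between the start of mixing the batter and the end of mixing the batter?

64 minutes

The first rise starts at 14:04 − 146 min = 11:38.
The first rise ends at 11:38 + 67 min = 12:45.
Kneading starts at 12:45 + 271 min = 17:16.
Mixing the batter ends at 17:16 − 128 min = 15:08.
From 14:04 to 15:08 is 64 minutes.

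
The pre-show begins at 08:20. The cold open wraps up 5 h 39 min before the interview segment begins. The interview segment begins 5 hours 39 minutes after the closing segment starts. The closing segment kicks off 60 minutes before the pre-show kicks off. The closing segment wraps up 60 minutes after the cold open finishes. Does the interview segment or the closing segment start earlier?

The closing segment starts at 08:20 − 60 min = 07:20.
The interview segment starts at 07:20 + 339 min = 12:59.
The interview segment starts at 12:59 and the closing segment starts at 07:20, so the closing segment is first.

the closing segment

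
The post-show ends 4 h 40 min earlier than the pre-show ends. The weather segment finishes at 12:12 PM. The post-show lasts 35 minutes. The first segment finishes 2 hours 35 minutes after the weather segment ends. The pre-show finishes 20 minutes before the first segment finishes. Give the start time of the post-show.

9:12 AM

The first segment ends at 12:12 PM + 155 min = 2:47 PM.
The pre-show ends at 2:47 PM − 20 min = 2:27 PM.
The post-show ends at 2:27 PM − 280 min = 9:47 AM.
The post-show starts at 9:47 AM − 35 min = 9:12 AM.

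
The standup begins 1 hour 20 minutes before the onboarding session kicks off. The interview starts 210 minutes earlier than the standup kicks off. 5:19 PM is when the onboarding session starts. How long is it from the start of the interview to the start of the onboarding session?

The standup starts at 5:19 PM − 80 min = 3:59 PM.
The interview starts at 3:59 PM − 210 min = 12:29 PM.
From 12:29 PM to 5:19 PM is 4 h 50 min.

4 h 50 min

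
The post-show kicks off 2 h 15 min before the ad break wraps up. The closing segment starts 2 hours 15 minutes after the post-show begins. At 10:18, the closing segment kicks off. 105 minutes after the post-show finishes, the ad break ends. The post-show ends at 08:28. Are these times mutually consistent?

No

The ad break ends at 08:28 + 105 min = 10:13.
The post-show starts at 10:13 − 135 min = 07:58.
The closing segment starts at 07:58 + 135 min = 10:13.
But the closing segment is also said to start at 10:18 — a 5-minute conflict.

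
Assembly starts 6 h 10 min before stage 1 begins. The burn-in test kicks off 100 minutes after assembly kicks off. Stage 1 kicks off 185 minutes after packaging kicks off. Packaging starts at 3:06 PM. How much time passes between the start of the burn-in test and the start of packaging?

1 h 25 min

Stage 1 starts at 3:06 PM + 185 min = 6:11 PM.
Assembly starts at 6:11 PM − 370 min = 12:01 PM.
The burn-in test starts at 12:01 PM + 100 min = 1:41 PM.
From 1:41 PM to 3:06 PM is 1 h 25 min.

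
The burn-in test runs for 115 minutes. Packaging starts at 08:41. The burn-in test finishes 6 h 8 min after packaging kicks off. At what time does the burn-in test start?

The burn-in test ends at 08:41 + 368 min = 14:49.
The burn-in test starts at 14:49 − 115 min = 12:54.

12:54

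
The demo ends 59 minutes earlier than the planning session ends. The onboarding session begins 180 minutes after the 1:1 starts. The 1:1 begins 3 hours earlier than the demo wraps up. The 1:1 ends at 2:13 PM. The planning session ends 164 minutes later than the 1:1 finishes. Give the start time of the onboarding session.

3:58 PM

The planning session ends at 2:13 PM + 164 min = 4:57 PM.
The demo ends at 4:57 PM − 59 min = 3:58 PM.
The 1:1 starts at 3:58 PM − 180 min = 12:58 PM.
The onboarding session starts at 12:58 PM + 180 min = 3:58 PM.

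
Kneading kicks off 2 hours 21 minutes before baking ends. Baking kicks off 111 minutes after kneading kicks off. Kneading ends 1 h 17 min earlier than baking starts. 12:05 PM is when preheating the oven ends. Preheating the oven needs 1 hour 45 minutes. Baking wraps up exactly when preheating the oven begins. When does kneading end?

Preheating the oven starts at 12:05 PM − 105 min = 10:20 AM.
So baking ends at 10:20 AM.
Kneading starts at 10:20 AM − 141 min = 7:59 AM.
Baking starts at 7:59 AM + 111 min = 9:50 AM.
Kneading ends at 9:50 AM − 77 min = 8:33 AM.

8:33 AM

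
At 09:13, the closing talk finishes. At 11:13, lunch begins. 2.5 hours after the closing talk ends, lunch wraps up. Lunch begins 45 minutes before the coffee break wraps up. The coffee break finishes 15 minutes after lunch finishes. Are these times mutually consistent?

Lunch ends at 09:13 + 150 min = 11:43.
The coffee break ends at 11:43 + 15 min = 11:58.
Lunch starts at 11:58 − 45 min = 11:13.
That matches the stated 11:13, so the schedule is consistent.

Yes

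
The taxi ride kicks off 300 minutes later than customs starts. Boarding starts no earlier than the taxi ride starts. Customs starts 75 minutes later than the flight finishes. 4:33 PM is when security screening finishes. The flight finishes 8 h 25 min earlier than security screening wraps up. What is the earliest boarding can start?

2:23 PM

The flight ends at 4:33 PM − 505 min = 8:08 AM.
Customs starts at 8:08 AM + 75 min = 9:23 AM.
The taxi ride starts at 9:23 AM + 300 min = 2:23 PM.
Boarding is bounded by the taxi ride, so the earliest it can start is 2:23 PM.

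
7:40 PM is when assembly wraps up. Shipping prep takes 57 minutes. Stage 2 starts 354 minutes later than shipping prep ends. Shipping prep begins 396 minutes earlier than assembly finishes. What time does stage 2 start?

Shipping prep starts at 7:40 PM − 396 min = 1:04 PM.
Shipping prep ends at 1:04 PM + 57 min = 2:01 PM.
Stage 2 starts at 2:01 PM + 354 min = 7:55 PM.

7:55 PM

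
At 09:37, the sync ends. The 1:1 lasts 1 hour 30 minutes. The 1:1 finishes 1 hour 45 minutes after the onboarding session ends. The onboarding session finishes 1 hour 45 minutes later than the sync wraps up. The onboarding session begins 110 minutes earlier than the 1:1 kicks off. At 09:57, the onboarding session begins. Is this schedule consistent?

The onboarding session ends at 09:37 + 105 min = 11:22.
The 1:1 ends at 11:22 + 105 min = 13:07.
The 1:1 starts at 13:07 − 90 min = 11:37.
The onboarding session starts at 11:37 − 110 min = 09:47.
But the onboarding session is also said to start at 09:57 — a 10-minute conflict.

No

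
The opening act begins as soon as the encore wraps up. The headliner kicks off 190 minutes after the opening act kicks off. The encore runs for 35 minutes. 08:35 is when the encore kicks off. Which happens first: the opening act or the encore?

The encore ends at 08:35 + 35 min = 09:10.
So the opening act starts at 09:10.
The opening act starts at 09:10 and the encore starts at 08:35, so the encore is first.

the encore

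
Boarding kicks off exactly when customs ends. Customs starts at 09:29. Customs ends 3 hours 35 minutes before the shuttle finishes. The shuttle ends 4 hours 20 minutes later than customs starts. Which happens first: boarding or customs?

customs

The shuttle ends at 09:29 + 260 min = 13:49.
Customs ends at 13:49 − 215 min = 10:14.
So boarding starts at 10:14.
Boarding starts at 10:14 and customs starts at 09:29, so customs is first.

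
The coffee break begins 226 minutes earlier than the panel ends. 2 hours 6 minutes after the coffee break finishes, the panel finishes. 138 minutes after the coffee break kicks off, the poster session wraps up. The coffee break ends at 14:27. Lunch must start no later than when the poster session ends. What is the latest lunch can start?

15:05

The panel ends at 14:27 + 126 min = 16:33.
The coffee break starts at 16:33 − 226 min = 12:47.
The poster session ends at 12:47 + 138 min = 15:05.
Lunch is bounded by the poster session, so the latest it can start is 15:05.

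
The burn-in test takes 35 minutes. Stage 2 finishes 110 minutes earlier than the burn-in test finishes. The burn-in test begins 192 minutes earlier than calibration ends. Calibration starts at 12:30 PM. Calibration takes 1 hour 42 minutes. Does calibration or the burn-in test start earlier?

Calibration ends at 12:30 PM + 102 min = 2:12 PM.
The burn-in test starts at 2:12 PM − 192 min = 11:00 AM.
Calibration starts at 12:30 PM and the burn-in test starts at 11:00 AM, so the burn-in test is first.

the burn-in test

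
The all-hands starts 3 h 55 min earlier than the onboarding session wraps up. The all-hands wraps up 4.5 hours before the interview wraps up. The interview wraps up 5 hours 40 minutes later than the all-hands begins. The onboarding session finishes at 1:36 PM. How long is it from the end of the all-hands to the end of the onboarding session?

2 hours 45 minutes

The all-hands starts at 1:36 PM − 235 min = 9:41 AM.
The interview ends at 9:41 AM + 340 min = 3:21 PM.
The all-hands ends at 3:21 PM − 270 min = 10:51 AM.
From 10:51 AM to 1:36 PM is 2 hours 45 minutes.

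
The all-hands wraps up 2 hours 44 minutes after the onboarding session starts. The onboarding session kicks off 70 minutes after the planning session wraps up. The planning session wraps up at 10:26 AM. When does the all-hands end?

The onboarding session starts at 10:26 AM + 70 min = 11:36 AM.
The all-hands ends at 11:36 AM + 164 min = 2:20 PM.

2:20 PM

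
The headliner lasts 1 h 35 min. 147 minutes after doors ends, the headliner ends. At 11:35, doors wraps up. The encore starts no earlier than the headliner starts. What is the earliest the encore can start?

12:27

The headliner ends at 11:35 + 147 min = 14:02.
The headliner starts at 14:02 − 95 min = 12:27.
The encore is bounded by the headliner, so the earliest it can start is 12:27.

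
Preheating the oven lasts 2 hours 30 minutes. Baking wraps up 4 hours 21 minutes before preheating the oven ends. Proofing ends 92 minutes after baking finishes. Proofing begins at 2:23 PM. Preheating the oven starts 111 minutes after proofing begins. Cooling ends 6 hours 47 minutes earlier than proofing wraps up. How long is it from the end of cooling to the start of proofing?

315 minutes

Preheating the oven starts at 2:23 PM + 111 min = 4:14 PM.
Preheating the oven ends at 4:14 PM + 150 min = 6:44 PM.
Baking ends at 6:44 PM − 261 min = 2:23 PM.
Proofing ends at 2:23 PM + 92 min = 3:55 PM.
Cooling ends at 3:55 PM − 407 min = 9:08 AM.
From 9:08 AM to 2:23 PM is 315 minutes.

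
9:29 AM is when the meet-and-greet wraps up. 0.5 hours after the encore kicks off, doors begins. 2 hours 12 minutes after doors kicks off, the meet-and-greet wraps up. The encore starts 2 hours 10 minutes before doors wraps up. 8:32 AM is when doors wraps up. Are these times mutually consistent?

No

The encore starts at 8:32 AM − 130 min = 6:22 AM.
Doors starts at 6:22 AM + 30 min = 6:52 AM.
The meet-and-greet ends at 6:52 AM + 132 min = 9:04 AM.
But the meet-and-greet is also said to end at 9:29 AM — a 25-minute conflict.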